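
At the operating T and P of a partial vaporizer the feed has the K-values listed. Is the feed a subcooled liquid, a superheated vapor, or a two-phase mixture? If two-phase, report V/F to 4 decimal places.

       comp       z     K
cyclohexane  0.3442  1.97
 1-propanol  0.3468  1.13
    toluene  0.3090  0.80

superheated vapor

ΣzᵢKᵢ = 1.3172; Σzᵢ/Kᵢ = 0.8679.
Since Σzᵢ/Kᵢ < 1 the mixture is above its dew point — single vapor phase.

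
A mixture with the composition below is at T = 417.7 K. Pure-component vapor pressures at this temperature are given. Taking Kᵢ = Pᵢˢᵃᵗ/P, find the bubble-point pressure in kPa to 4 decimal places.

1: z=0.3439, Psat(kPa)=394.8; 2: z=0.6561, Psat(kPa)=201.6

Pbub = 268.0415 kPa

At the bubble point ψ → 0, so ΣzᵢKᵢ = 1 with Kᵢ = Pᵢˢᵃᵗ/P ⇒ P = ΣzᵢPᵢˢᵃᵗ.
P = 0.3439·394.8 + 0.6561·201.6 = 268.0415 kPa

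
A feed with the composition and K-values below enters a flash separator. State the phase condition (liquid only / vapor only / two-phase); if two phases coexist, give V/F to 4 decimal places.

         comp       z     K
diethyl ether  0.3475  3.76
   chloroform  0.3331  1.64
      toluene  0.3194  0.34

ΣzᵢKᵢ = 1.9615; Σzᵢ/Kᵢ = 1.2349.
Both exceed 1, so a two-phase solution exists.
Newton iteration, ψ⁰ = 0.5:
  ψ = 0.5000: g = 0.24985, g' = -0.8556 → ψ = 0.7920
  ψ = 0.7920: g = 0.00081, g' = -0.9317 → ψ = 0.7929
Converged at ψ = 0.7929.

two-phase, V/F = 0.7929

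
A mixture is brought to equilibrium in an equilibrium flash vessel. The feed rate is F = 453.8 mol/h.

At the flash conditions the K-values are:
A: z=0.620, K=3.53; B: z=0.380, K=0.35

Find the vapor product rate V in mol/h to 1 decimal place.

Material balance + equilibrium reduce to Σ zᵢ(Kᵢ−1)/(1+ψ(Kᵢ−1)) = 0.
g(0) = ΣzᵢKᵢ − 1 = 1.322 and g(1) = 1 − Σzᵢ/Kᵢ = -0.261, so a root lies in (0, 1).
Binary case is linear: z₁(K₁−1)(1+ψ(K₂−1)) + z₂(K₂−1)(1+ψ(K₁−1)) = 0
⇒ ψ = [z₁(K₁−1)+z₂(K₂−1)] / [−(K₁−1)(K₂−1)] = 1.3216/1.6445 = 0.804
Then V = ψ·F = 0.8036·453.8 = 364.7 mol/h and L = F − V = 89.1 mol/h.

V = 364.7 mol/h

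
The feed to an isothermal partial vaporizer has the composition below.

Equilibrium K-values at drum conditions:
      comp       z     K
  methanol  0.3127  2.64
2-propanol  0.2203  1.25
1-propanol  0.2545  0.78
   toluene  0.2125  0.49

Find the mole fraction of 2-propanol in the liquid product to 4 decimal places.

x_2-propanol = 0.1817

Material balance + equilibrium reduce to Σ zᵢ(Kᵢ−1)/(1+ψ(Kᵢ−1)) = 0.
Feasibility: ΣzᵢKᵢ = 1.4035, Σzᵢ/Kᵢ = 1.0546 — both > 1, two phases present.
Newton iteration, ψ⁰ = 0.6:
  ψ = 0.6000: g = 0.08571, g' = -0.3552 → ψ = 0.8413
  ψ = 0.8413: g = 0.00247, g' = -0.3460 → ψ = 0.8485
Converged at ψ = 0.8484.
Compositions from xᵢ = zᵢ/(1+ψ(Kᵢ−1)), yᵢ = Kᵢxᵢ:
  methanol: x = 0.1308, y = 0.3452
  2-propanol: x = 0.1817, y = 0.2272
  1-propanol: x = 0.3129, y = 0.2441
  toluene: x = 0.3746, y = 0.1835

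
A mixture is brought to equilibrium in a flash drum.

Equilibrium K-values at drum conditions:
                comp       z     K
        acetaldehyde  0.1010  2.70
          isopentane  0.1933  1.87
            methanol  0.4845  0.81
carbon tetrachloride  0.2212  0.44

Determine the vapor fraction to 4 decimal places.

Material balance + equilibrium reduce to Σ zᵢ(Kᵢ−1)/(1+ψ(Kᵢ−1)) = 0.
g(0) = ΣzᵢKᵢ − 1 = 0.1239 and g(1) = 1 − Σzᵢ/Kᵢ = -0.2417, so a root lies in (0, 1).
Newton iteration, ψ⁰ = 0.5:
  ψ = 0.5000: g = -0.06376, g' = -0.3115 → ψ = 0.2953
  ψ = 0.2953: g = 0.00216, g' = -0.3412 → ψ = 0.3017
Converged at ψ = 0.3017.

ψ = 0.3017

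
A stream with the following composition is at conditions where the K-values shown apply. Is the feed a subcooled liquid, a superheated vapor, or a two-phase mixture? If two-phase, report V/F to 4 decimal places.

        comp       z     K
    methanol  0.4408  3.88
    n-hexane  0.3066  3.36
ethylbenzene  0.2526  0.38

superheated vapor

ΣzᵢKᵢ = 2.8365; Σzᵢ/Kᵢ = 0.8696.
Since Σzᵢ/Kᵢ < 1 the mixture is above its dew point — single vapor phase.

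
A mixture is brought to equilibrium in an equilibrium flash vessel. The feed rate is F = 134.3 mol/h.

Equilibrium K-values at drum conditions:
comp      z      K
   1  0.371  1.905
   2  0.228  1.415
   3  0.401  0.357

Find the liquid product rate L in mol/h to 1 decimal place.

L = 85.9 mol/h

Newton–Raphson from ψ = 0.5:
  ψ = 0.500: g = -0.0705, g' = -0.531 → ψ = 0.367
  ψ = 0.367: g = -0.0034, g' = -0.485 → ψ = 0.360
Converged at ψ = 0.360.
Then V = ψ·F = 0.3601·134.3 = 48.4 mol/h and L = F − V = 85.9 mol/h.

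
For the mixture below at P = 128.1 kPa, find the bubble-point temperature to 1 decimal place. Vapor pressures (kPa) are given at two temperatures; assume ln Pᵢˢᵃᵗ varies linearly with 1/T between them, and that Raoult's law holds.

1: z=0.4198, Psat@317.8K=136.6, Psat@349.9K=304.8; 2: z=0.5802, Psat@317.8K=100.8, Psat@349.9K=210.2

Bubble-point temperature: ΣzᵢPᵢˢᵃᵗ(T) = P. Interpolate ln Pᵢˢᵃᵗ = aᵢ + bᵢ/T.
  T = 317.8 K: ΣzᵢPᵢˢᵃᵗ = 115.83 kPa
  T = 349.9 K: ΣzᵢPᵢˢᵃᵗ = 249.91 kPa
  T = 333.9 K: ΣzᵢPᵢˢᵃᵗ = 173.50 kPa
  T = 325.9 K: ΣzᵢPᵢˢᵃᵗ = 142.64 kPa
  T = 321.9 K: ΣzᵢPᵢˢᵃᵗ = 128.87 kPa
  T = 319.9 K: ΣzᵢPᵢˢᵃᵗ = 122.38 kPa
Interpolating between 319.9 K and 321.9 K gives T ≈ 321.7 K.

T = 321.7 K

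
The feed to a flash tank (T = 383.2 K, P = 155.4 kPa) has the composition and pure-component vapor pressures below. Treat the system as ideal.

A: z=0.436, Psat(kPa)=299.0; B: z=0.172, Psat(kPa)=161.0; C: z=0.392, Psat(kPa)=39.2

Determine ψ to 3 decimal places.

Raoult's law: Kᵢ = Pᵢˢᵃᵗ/P = Pᵢˢᵃᵗ/155.4.
  K_A = 299.0/155.4 = 1.92407, K_B = 161.0/155.4 = 1.03604, K_C = 39.2/155.4 = 0.25225
Let ψ = V/F and solve Σ zᵢ(Kᵢ−1)/(1+ψ(Kᵢ−1)) = 0.
Check two-phase: ΣzᵢKᵢ = 1.116 > 1 and Σzᵢ/Kᵢ = 1.947 > 1, so g(0) = 0.116 > 0 and g(1) = -0.947 < 0.
Newton–Raphson from ψ = 0.5:
  ψ = 0.500: g = -0.1865, g' = -0.733 → ψ = 0.246
  ψ = 0.246: g = -0.0246, g' = -0.576 → ψ = 0.203
Converged at ψ = 0.203.

ψ = 0.203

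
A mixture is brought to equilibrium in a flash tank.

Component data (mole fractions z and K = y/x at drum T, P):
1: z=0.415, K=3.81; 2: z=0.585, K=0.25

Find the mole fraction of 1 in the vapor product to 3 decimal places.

Binary case is linear: z₁(K₁−1)(1+ψ(K₂−1)) + z₂(K₂−1)(1+ψ(K₁−1)) = 0
⇒ ψ = [z₁(K₁−1)+z₂(K₂−1)] / [−(K₁−1)(K₂−1)] = 0.7274/2.1075 = 0.345
Compositions from xᵢ = zᵢ/(1+ψ(Kᵢ−1)), yᵢ = Kᵢxᵢ:
  1: x = 0.211, y = 0.803
  2: x = 0.789, y = 0.197

y_1 = 0.803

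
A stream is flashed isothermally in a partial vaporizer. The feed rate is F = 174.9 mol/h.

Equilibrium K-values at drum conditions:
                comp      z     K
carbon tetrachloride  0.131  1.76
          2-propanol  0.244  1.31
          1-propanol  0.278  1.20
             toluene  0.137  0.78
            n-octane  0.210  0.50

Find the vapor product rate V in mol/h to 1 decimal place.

V = 102.0 mol/h

Material balance + equilibrium reduce to Σ zᵢ(Kᵢ−1)/(1+V/F(Kᵢ−1)) = 0.
Check two-phase: ΣzᵢKᵢ = 1.096 > 1 and Σzᵢ/Kᵢ = 1.088 > 1, so g(0) = 0.096 > 0 and g(1) = -0.088 < 0.
Newton iteration, V/F⁰ = 0.51:
  V/F = 0.510: g = 0.0126, g' = -0.169 → V/F = 0.585
  V/F = 0.585: g = -0.0002, g' = -0.176 → V/F = 0.583
Converged at V/F = 0.583.
Then V = V/F·F = 0.5834·174.9 = 102.0 mol/h and L = F − V = 72.9 mol/h.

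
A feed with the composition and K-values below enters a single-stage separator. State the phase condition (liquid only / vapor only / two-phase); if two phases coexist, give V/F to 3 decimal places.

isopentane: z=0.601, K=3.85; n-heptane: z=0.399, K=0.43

ΣzᵢKᵢ = 2.485; Σzᵢ/Kᵢ = 1.084.
Both exceed 1, so a two-phase solution exists.
Material balance + equilibrium reduce to Σ zᵢ(Kᵢ−1)/(1+ψ(Kᵢ−1)) = 0.
Binary case is linear: z₁(K₁−1)(1+ψ(K₂−1)) + z₂(K₂−1)(1+ψ(K₁−1)) = 0
⇒ ψ = [z₁(K₁−1)+z₂(K₂−1)] / [−(K₁−1)(K₂−1)] = 1.4854/1.6245 = 0.914

two-phase, V/F = 0.914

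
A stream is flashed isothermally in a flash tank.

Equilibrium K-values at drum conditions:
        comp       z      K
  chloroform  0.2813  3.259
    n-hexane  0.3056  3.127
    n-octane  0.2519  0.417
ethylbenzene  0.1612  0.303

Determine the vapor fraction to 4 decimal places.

ψ = 0.7401

Let ψ = V/F and solve Σ zᵢ(Kᵢ−1)/(1+ψ(Kᵢ−1)) = 0.
g(0) = ΣzᵢKᵢ − 1 = 1.0263 and g(1) = 1 − Σzᵢ/Kᵢ = -0.3201, so a root lies in (0, 1).
Newton iteration, ψ⁰ = 0.68:
  ψ = 0.6800: g = 0.05936, g' = -0.9722 → ψ = 0.7411
  ψ = 0.7411: g = -0.00101, g' = -1.0095 → ψ = 0.7401
Converged at ψ = 0.7401.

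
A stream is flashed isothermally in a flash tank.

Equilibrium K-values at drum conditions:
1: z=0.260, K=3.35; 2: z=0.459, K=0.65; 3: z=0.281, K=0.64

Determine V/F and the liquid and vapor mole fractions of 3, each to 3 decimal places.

V/F = 0.420, x_3 = 0.331, y_3 = 0.212

Material balance + equilibrium reduce to Σ zᵢ(Kᵢ−1)/(1+V/F(Kᵢ−1)) = 0.
Check two-phase: ΣzᵢKᵢ = 1.349 > 1 and Σzᵢ/Kᵢ = 1.223 > 1, so g(0) = 0.349 > 0 and g(1) = -0.223 < 0.
Newton iteration, V/F⁰ = 0.5:
  V/F = 0.500: g = -0.0372, g' = -0.440 → V/F = 0.416
  V/F = 0.416: g = 0.0022, g' = -0.495 → V/F = 0.420
Converged at V/F = 0.420.
Compositions from xᵢ = zᵢ/(1+V/F(Kᵢ−1)), yᵢ = Kᵢxᵢ:
  1: x = 0.131, y = 0.438
  2: x = 0.538, y = 0.350
  3: x = 0.331, y = 0.212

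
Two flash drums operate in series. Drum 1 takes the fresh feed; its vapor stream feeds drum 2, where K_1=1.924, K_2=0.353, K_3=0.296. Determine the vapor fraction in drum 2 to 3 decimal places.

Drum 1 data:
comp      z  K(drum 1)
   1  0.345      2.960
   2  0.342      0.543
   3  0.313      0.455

V/F (drum 2) = 0.463

Drum 1:
Let ψ₁ = V/F and solve Σ zᵢ(Kᵢ−1)/(1+ψ₁(Kᵢ−1)) = 0.
g(0) = ΣzᵢKᵢ − 1 = 0.349 and g(1) = 1 − Σzᵢ/Kᵢ = -0.434, so a root lies in (0, 1).
Newton iteration, ψ₁⁰ = 0.5:
  ψ₁ = 0.500: g = -0.0956, g' = -0.634 → ψ₁ = 0.349
  ψ₁ = 0.349: g = 0.0048, g' = -0.710 → ψ₁ = 0.356
Converged at ψ₁ = 0.356.
Drum-1 compositions:
  1: x = 0.203, y = 0.602
  2: x = 0.408, y = 0.222
  3: x = 0.388, y = 0.177
Drum-2 feed = drum-1 vapor: z₂ = (0.6015, 0.2218, 0.1767).
Drum 2:
Rachford–Rice: g(ψ₂) = Σ zᵢ(Kᵢ−1)/(1+ψ₂(Kᵢ−1)) = 0.
Feasibility: ΣzᵢKᵢ = 1.288, Σzᵢ/Kᵢ = 1.538 — both > 1, two phases present.
Newton–Raphson from ψ₂ = 0.63:
  ψ₂ = 0.630: g = -0.1145, g' = -0.753 → ψ₂ = 0.478
  ψ₂ = 0.478: g = -0.0096, g' = -0.641 → ψ₂ = 0.463
Converged at ψ₂ = 0.463.
  1: x = 0.421, y = 0.811
  2: x = 0.317, y = 0.112
  3: x = 0.262, y = 0.078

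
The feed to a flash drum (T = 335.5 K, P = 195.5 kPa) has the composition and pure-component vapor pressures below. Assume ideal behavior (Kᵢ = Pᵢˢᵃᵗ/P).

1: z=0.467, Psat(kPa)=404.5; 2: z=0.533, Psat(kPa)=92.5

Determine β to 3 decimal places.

Raoult's law: Kᵢ = Pᵢˢᵃᵗ/P = Pᵢˢᵃᵗ/195.5.
  K_1 = 404.5/195.5 = 2.06905, K_2 = 92.5/195.5 = 0.47315
Let β = V/F and solve Σ zᵢ(Kᵢ−1)/(1+β(Kᵢ−1)) = 0.
Feasibility: ΣzᵢKᵢ = 1.218, Σzᵢ/Kᵢ = 1.352 — both > 1, two phases present.
Binary case is linear: z₁(K₁−1)(1+β(K₂−1)) + z₂(K₂−1)(1+β(K₁−1)) = 0
⇒ β = [z₁(K₁−1)+z₂(K₂−1)] / [−(K₁−1)(K₂−1)] = 0.2184/0.5632 = 0.388

β = 0.388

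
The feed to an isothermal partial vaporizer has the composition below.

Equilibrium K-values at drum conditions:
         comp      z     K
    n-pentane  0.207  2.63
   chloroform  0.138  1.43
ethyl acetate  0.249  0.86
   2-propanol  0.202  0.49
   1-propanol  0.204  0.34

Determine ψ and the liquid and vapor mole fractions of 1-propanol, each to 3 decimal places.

Let ψ = V/F and solve Σ zᵢ(Kᵢ−1)/(1+ψ(Kᵢ−1)) = 0.
Check two-phase: ΣzᵢKᵢ = 1.124 > 1 and Σzᵢ/Kᵢ = 1.477 > 1, so g(0) = 0.124 > 0 and g(1) = -0.477 < 0.
Newton–Raphson from ψ = 0.46:
  ψ = 0.460: g = -0.1228, g' = -0.476 → ψ = 0.202
  ψ = 0.202: g = 0.0024, g' = -0.522 → ψ = 0.207
Converged at ψ = 0.207.
Compositions from xᵢ = zᵢ/(1+ψ(Kᵢ−1)), yᵢ = Kᵢxᵢ:
  n-pentane: x = 0.155, y = 0.407
  chloroform: x = 0.127, y = 0.181
  ethyl acetate: x = 0.256, y = 0.221
  2-propanol: x = 0.226, y = 0.111
  1-propanol: x = 0.236, y = 0.080

ψ = 0.207, x_1-propanol = 0.236, y_1-propanol = 0.080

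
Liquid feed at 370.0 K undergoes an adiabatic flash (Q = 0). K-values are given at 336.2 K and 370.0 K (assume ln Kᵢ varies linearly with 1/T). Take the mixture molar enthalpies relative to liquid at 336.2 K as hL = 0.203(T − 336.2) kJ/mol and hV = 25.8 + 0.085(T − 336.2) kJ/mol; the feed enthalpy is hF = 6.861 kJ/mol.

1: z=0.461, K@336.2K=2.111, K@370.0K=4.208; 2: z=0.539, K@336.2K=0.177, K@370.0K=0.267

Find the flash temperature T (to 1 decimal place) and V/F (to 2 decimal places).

Adiabatic flash: solve Rachford–Rice at each trial T, then check hF = ψ·hV(T) + (1−ψ)·hL(T).
  T = 336.2 K: K = (2.111, 0.177), RR gives ψ = 0.075, H_out = 1.935 kJ/mol
  T = 370.0 K: K = (4.208, 0.267), RR gives ψ = 0.461, H_out = 16.914 kJ/mol
  T = 353.1 K: K = (3.030, 0.220), RR gives ψ = 0.325, H_out = 11.172 kJ/mol
  T = 344.6 K: K = (2.538, 0.198), RR gives ψ = 0.224, H_out = 7.261 kJ/mol
  T = 340.4 K: K = (2.317, 0.187), RR gives ψ = 0.158, H_out = 4.848 kJ/mol
  T = 342.5 K: K = (2.426, 0.192), RR gives ψ = 0.193, H_out = 6.106 kJ/mol
Linear interpolation between T = 342.5 (H_out = 6.106) and T = 344.6 (H_out = 7.261) on hF = 6.861 gives T ≈ 343.9 K, at which ψ = 0.21.

T = 343.9 K, V/F = 0.21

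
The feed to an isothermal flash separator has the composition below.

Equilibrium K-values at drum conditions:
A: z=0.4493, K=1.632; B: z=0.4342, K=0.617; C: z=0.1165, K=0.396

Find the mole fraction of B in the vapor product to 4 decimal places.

y_B = 0.2866

Newton–Raphson from ψ = 0.51:
  ψ = 0.5100: g = -0.09362, g' = -0.2898 → ψ = 0.1869
  ψ = 0.1869: g = -0.00449, g' = -0.2714 → ψ = 0.1704
Converged at ψ = 0.1704.
Compositions from xᵢ = zᵢ/(1+ψ(Kᵢ−1)), yᵢ = Kᵢxᵢ:
  A: x = 0.4056, y = 0.6620
  B: x = 0.4645, y = 0.2866
  C: x = 0.1299, y = 0.0514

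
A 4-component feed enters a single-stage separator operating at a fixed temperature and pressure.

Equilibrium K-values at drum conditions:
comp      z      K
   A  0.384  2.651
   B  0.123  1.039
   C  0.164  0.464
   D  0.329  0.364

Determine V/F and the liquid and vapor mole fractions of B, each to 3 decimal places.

V/F = 0.391, x_B = 0.121, y_B = 0.126

Newton iteration, V/F⁰ = 0.59:
  V/F = 0.590: g = -0.1376, g' = -0.710 → V/F = 0.396
  V/F = 0.396: g = -0.0034, g' = -0.697 → V/F = 0.391
Converged at V/F = 0.391.
Compositions from xᵢ = zᵢ/(1+V/F(Kᵢ−1)), yᵢ = Kᵢxᵢ:
  A: x = 0.233, y = 0.618
  B: x = 0.121, y = 0.126
  C: x = 0.208, y = 0.096
  D: x = 0.438, y = 0.159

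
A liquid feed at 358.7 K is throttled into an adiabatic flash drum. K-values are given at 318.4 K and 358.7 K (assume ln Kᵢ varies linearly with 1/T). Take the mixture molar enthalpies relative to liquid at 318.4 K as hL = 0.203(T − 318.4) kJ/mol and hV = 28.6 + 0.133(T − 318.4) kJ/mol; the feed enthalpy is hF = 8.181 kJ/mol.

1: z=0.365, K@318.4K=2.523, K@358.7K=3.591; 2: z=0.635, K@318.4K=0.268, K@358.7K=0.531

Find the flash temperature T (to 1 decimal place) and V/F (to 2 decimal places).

T = 330.8 K, V/F = 0.20

Adiabatic flash: solve Rachford–Rice at each trial T, then check hF = ψ·hV(T) + (1−ψ)·hL(T).
  T = 318.4 K: K = (2.523, 0.268), RR gives ψ = 0.082, H_out = 2.336 kJ/mol
  T = 358.7 K: K = (3.591, 0.531), RR gives ψ = 0.533, H_out = 21.926 kJ/mol
  T = 338.5 K: K = (3.040, 0.385), RR gives ψ = 0.282, H_out = 11.748 kJ/mol
  T = 328.4 K: K = (2.776, 0.323), RR gives ψ = 0.181, H_out = 7.089 kJ/mol
  T = 333.4 K: K = (2.906, 0.352), RR gives ψ = 0.230, H_out = 9.395 kJ/mol
  T = 330.9 K: K = (2.841, 0.337), RR gives ψ = 0.206, H_out = 8.244 kJ/mol
  T = 329.6 K: K = (2.807, 0.330), RR gives ψ = 0.193, H_out = 7.644 kJ/mol
Linear interpolation between T = 329.6 (H_out = 7.644) and T = 330.9 (H_out = 8.244) on hF = 8.181 gives T ≈ 330.8 K, at which ψ = 0.20.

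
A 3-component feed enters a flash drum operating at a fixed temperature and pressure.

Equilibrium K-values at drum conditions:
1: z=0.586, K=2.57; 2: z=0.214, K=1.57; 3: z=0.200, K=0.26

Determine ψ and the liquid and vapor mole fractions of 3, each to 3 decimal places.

Material balance + equilibrium reduce to Σ zᵢ(Kᵢ−1)/(1+ψ(Kᵢ−1)) = 0.
g(0) = ΣzᵢKᵢ − 1 = 0.894 and g(1) = 1 − Σzᵢ/Kᵢ = -0.134, so a root lies in (0, 1).
Iterate (Newton) starting at ψ = 0.5:
  ψ = 0.500: g = 0.3754, g' = -0.771 → ψ = 0.987
  ψ = 0.987: g = -0.1095, g' = -1.755 → ψ = 0.924
  ψ = 0.924: g = -0.0131, g' = -1.367 → ψ = 0.915
Converged at ψ = 0.915.
Compositions from xᵢ = zᵢ/(1+ψ(Kᵢ−1)), yᵢ = Kᵢxᵢ:
  1: x = 0.241, y = 0.618
  2: x = 0.141, y = 0.221
  3: x = 0.619, y = 0.161

ψ = 0.915, x_3 = 0.619, y_3 = 0.161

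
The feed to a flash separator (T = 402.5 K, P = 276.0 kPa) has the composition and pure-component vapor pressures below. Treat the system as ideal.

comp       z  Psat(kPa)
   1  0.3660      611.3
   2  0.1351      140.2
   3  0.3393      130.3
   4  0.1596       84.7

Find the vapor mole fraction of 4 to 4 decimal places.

y_4 = 0.0538

Raoult's law: Kᵢ = Pᵢˢᵃᵗ/P = Pᵢˢᵃᵗ/276.0.
  K_1 = 611.3/276.0 = 2.214855, K_2 = 140.2/276.0 = 0.507971, K_3 = 130.3/276.0 = 0.472101, K_4 = 84.7/276.0 = 0.306884
Let ψ = V/F and solve Σ zᵢ(Kᵢ−1)/(1+ψ(Kᵢ−1)) = 0.
Feasibility: ΣzᵢKᵢ = 1.0884, Σzᵢ/Kᵢ = 1.6700 — both > 1, two phases present.
Newton iteration, ψ⁰ = 0.35:
  ψ = 0.3500: g = -0.13408, g' = -0.5896 → ψ = 0.1226
  ψ = 0.1226: g = 0.00386, g' = -0.6459 → ψ = 0.1286
Converged at ψ = 0.1286.
Compositions from xᵢ = zᵢ/(1+ψ(Kᵢ−1)), yᵢ = Kᵢxᵢ:
  1: x = 0.3166, y = 0.7011
  2: x = 0.1442, y = 0.0733
  3: x = 0.3640, y = 0.1718
  4: x = 0.1752, y = 0.0538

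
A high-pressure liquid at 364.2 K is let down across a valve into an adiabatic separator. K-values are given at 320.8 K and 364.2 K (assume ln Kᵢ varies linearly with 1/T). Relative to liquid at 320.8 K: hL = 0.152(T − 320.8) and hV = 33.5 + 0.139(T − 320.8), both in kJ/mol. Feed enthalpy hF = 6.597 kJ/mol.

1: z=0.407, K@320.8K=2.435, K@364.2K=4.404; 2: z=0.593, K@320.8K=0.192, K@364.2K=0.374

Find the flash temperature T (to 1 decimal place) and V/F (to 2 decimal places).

T = 327.4 K, V/F = 0.17

Adiabatic flash: solve Rachford–Rice at each trial T, then check hF = ψ·hV(T) + (1−ψ)·hL(T).
  T = 320.8 K: K = (2.435, 0.192), RR gives ψ = 0.090, H_out = 3.031 kJ/mol
  T = 364.2 K: K = (4.404, 0.374), RR gives ψ = 0.476, H_out = 22.273 kJ/mol
  T = 342.5 K: K = (3.337, 0.274), RR gives ψ = 0.307, H_out = 13.483 kJ/mol
  T = 331.6 K: K = (2.863, 0.230), RR gives ψ = 0.211, H_out = 8.665 kJ/mol
  T = 326.2 K: K = (2.644, 0.211), RR gives ψ = 0.155, H_out = 5.998 kJ/mol
  T = 328.9 K: K = (2.752, 0.220), RR gives ψ = 0.184, H_out = 7.363 kJ/mol
  T = 327.5 K: K = (2.696, 0.215), RR gives ψ = 0.169, H_out = 6.664 kJ/mol
Linear interpolation between T = 326.2 (H_out = 5.998) and T = 327.5 (H_out = 6.664) on hF = 6.597 gives T ≈ 327.4 K, at which ψ = 0.17.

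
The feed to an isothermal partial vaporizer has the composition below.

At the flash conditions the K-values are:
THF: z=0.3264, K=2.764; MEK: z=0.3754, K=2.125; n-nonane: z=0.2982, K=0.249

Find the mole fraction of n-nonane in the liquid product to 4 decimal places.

Let β = V/F and solve Σ zᵢ(Kᵢ−1)/(1+β(Kᵢ−1)) = 0.
g(0) = ΣzᵢKᵢ − 1 = 0.7741 and g(1) = 1 − Σzᵢ/Kᵢ = -0.4923, so a root lies in (0, 1).
Iterate (Newton) starting at β = 0.54:
  β = 0.5400: g = 0.18088, g' = -0.9262 → β = 0.7353
  β = 0.7353: g = -0.01832, g' = -1.1735 → β = 0.7197
  β = 0.7197: g = -0.00028, g' = -1.1387 → β = 0.7194
Converged at β = 0.7194.
Compositions from xᵢ = zᵢ/(1+β(Kᵢ−1)), yᵢ = Kᵢxᵢ:
  THF: x = 0.1438, y = 0.3976
  MEK: x = 0.2075, y = 0.4409
  n-nonane: x = 0.6487, y = 0.1615

x_n-nonane = 0.6487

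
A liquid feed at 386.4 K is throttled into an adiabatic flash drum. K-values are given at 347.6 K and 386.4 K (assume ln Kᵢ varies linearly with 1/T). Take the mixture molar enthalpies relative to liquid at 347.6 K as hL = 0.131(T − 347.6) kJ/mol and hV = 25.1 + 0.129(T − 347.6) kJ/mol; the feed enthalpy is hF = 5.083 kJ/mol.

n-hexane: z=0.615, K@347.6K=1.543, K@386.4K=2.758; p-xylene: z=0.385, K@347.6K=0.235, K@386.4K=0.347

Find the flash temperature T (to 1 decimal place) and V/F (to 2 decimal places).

T = 350.4 K, V/F = 0.19

Adiabatic flash: solve Rachford–Rice at each trial T, then check hF = ψ·hV(T) + (1−ψ)·hL(T).
  T = 347.6 K: K = (1.543, 0.235), RR gives ψ = 0.095, H_out = 2.382 kJ/mol
  T = 386.4 K: K = (2.758, 0.347), RR gives ψ = 0.723, H_out = 23.169 kJ/mol
  T = 367.0 K: K = (2.095, 0.289), RR gives ψ = 0.513, H_out = 15.391 kJ/mol
  T = 357.3 K: K = (1.805, 0.261), RR gives ψ = 0.354, H_out = 10.156 kJ/mol
  T = 352.5 K: K = (1.672, 0.248), RR gives ψ = 0.245, H_out = 6.791 kJ/mol
  T = 350.1 K: K = (1.608, 0.242), RR gives ψ = 0.178, H_out = 4.788 kJ/mol
  T = 351.3 K: K = (1.640, 0.245), RR gives ψ = 0.213, H_out = 5.822 kJ/mol
Linear interpolation between T = 350.1 (H_out = 4.788) and T = 351.3 (H_out = 5.822) on hF = 5.083 gives T ≈ 350.4 K, at which ψ = 0.19.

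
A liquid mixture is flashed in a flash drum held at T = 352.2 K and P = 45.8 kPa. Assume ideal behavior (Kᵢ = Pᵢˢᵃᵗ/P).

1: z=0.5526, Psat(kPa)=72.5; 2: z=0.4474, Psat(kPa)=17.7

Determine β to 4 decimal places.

β = 0.1332

Raoult's law: Kᵢ = Pᵢˢᵃᵗ/P = Pᵢˢᵃᵗ/45.8.
  K_1 = 72.5/45.8 = 1.582969, K_2 = 17.7/45.8 = 0.386463
Let β = V/F and solve Σ zᵢ(Kᵢ−1)/(1+β(Kᵢ−1)) = 0.
g(0) = ΣzᵢKᵢ − 1 = 0.0477 and g(1) = 1 − Σzᵢ/Kᵢ = -0.5068, so a root lies in (0, 1).
Binary case is linear: z₁(K₁−1)(1+β(K₂−1)) + z₂(K₂−1)(1+β(K₁−1)) = 0
⇒ β = [z₁(K₁−1)+z₂(K₂−1)] / [−(K₁−1)(K₂−1)] = 0.04765/0.35767 = 0.1332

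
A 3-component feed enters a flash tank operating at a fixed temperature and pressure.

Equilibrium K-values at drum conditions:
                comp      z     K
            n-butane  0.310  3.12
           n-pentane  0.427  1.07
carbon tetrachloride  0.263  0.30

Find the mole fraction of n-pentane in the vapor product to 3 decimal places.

y_n-pentane = 0.438

Let ψ = V/F and solve Σ zᵢ(Kᵢ−1)/(1+ψ(Kᵢ−1)) = 0.
Feasibility: ΣzᵢKᵢ = 1.503, Σzᵢ/Kᵢ = 1.375 — both > 1, two phases present.
Iterate (Newton) starting at ψ = 0.5:
  ψ = 0.500: g = 0.0647, g' = -0.635 → ψ = 0.602
  ψ = 0.602: g = -0.0007, g' = -0.656 → ψ = 0.601
Converged at ψ = 0.601.
Compositions from xᵢ = zᵢ/(1+ψ(Kᵢ−1)), yᵢ = Kᵢxᵢ:
  n-butane: x = 0.136, y = 0.425
  n-pentane: x = 0.410, y = 0.438
  carbon tetrachloride: x = 0.454, y = 0.136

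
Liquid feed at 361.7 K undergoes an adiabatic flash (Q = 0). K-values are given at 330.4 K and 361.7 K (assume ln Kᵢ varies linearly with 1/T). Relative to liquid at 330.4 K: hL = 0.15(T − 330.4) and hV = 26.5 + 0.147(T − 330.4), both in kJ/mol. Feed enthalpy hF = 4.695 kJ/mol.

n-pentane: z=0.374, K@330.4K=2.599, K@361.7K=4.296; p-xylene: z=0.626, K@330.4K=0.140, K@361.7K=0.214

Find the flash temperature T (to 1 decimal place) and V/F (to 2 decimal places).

Adiabatic flash: solve Rachford–Rice at each trial T, then check hF = ψ·hV(T) + (1−ψ)·hL(T).
  T = 330.4 K: K = (2.599, 0.140), RR gives ψ = 0.043, H_out = 1.150 kJ/mol
  T = 361.7 K: K = (4.296, 0.214), RR gives ψ = 0.286, H_out = 12.244 kJ/mol
  T = 346.0 K: K = (3.377, 0.175), RR gives ψ = 0.190, H_out = 7.360 kJ/mol
  T = 338.2 K: K = (2.972, 0.157), RR gives ψ = 0.126, H_out = 4.506 kJ/mol
  T = 342.1 K: K = (3.170, 0.166), RR gives ψ = 0.160, H_out = 5.982 kJ/mol
  T = 340.1 K: K = (3.067, 0.161), RR gives ψ = 0.143, H_out = 5.239 kJ/mol
Linear interpolation between T = 338.2 (H_out = 4.506) and T = 340.1 (H_out = 5.239) on hF = 4.695 gives T ≈ 338.7 K, at which ψ = 0.13.

T = 338.7 K, V/F = 0.13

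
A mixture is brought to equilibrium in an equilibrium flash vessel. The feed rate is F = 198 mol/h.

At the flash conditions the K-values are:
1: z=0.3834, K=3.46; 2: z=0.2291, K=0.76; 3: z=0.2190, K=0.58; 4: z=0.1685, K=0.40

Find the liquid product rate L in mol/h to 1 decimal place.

L = 67.5 mol/h

Let ψ = V/F and solve Σ zᵢ(Kᵢ−1)/(1+ψ(Kᵢ−1)) = 0.
g(0) = ΣzᵢKᵢ − 1 = 0.6951 and g(1) = 1 − Σzᵢ/Kᵢ = -0.2111, so a root lies in (0, 1).
Newton iteration, ψ⁰ = 0.42:
  ψ = 0.4200: g = 0.15589, g' = -0.7429 → ψ = 0.6298
  ψ = 0.6298: g = 0.01761, g' = -0.6035 → ψ = 0.6590
  ψ = 0.6590: g = 0.00011, g' = -0.5961 → ψ = 0.6592
Converged at ψ = 0.6592.
Then V = ψ·F = 0.6592·198 = 130.5 mol/h and L = F − V = 67.5 mol/h.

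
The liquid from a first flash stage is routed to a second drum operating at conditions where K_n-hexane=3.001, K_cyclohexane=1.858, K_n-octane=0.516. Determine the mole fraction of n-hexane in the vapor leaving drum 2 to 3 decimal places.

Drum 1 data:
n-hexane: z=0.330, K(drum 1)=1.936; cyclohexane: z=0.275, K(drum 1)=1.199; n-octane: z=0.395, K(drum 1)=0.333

Drum 1:
Rachford–Rice: g(ψ₁) = Σ zᵢ(Kᵢ−1)/(1+ψ₁(Kᵢ−1)) = 0.
g(0) = ΣzᵢKᵢ − 1 = 0.100 and g(1) = 1 − Σzᵢ/Kᵢ = -0.586, so a root lies in (0, 1).
Newton–Raphson from ψ₁ = 0.35:
  ψ₁ = 0.350: g = -0.0599, g' = -0.473 → ψ₁ = 0.223
  ψ₁ = 0.223: g = -0.0017, g' = -0.450 → ψ₁ = 0.220
Converged at ψ₁ = 0.220.
Drum-1 compositions:
  n-hexane: x = 0.274, y = 0.530
  cyclohexane: x = 0.263, y = 0.316
  n-octane: x = 0.463, y = 0.154
Drum-2 feed = drum-1 liquid: z₂ = (0.2737, 0.2635, 0.4628).
Drum 2:
Newton–Raphson from ψ₂ = 0.47:
  ψ₂ = 0.470: g = 0.1535, g' = -0.571 → ψ₂ = 0.739
  ψ₂ = 0.739: g = 0.0108, g' = -0.514 → ψ₂ = 0.760
Converged at ψ₂ = 0.760.
  n-hexane: x = 0.109, y = 0.326
  cyclohexane: x = 0.160, y = 0.296
  n-octane: x = 0.732, y = 0.378

y_n-hexane (drum 2) = 0.326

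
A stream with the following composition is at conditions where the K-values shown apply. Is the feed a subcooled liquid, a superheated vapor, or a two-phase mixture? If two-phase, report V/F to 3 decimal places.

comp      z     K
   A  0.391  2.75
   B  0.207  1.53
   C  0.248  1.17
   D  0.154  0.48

superheated vapor

ΣzᵢKᵢ = 1.756; Σzᵢ/Kᵢ = 0.810.
Since Σzᵢ/Kᵢ < 1 the mixture is above its dew point — single vapor phase.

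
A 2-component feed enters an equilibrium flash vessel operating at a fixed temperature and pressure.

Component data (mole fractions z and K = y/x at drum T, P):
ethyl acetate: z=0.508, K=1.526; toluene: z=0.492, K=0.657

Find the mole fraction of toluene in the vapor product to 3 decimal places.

y_toluene = 0.398

Rachford–Rice: g(ψ) = Σ zᵢ(Kᵢ−1)/(1+ψ(Kᵢ−1)) = 0.
Feasibility: ΣzᵢKᵢ = 1.098, Σzᵢ/Kᵢ = 1.082 — both > 1, two phases present.
Newton–Raphson from ψ = 0.37:
  ψ = 0.370: g = 0.0304, g' = -0.174 → ψ = 0.544
  ψ = 0.544: g = 0.0003, g' = -0.172 → ψ = 0.546
Converged at ψ = 0.546.
Compositions from xᵢ = zᵢ/(1+ψ(Kᵢ−1)), yᵢ = Kᵢxᵢ:
  ethyl acetate: x = 0.395, y = 0.602
  toluene: x = 0.605, y = 0.398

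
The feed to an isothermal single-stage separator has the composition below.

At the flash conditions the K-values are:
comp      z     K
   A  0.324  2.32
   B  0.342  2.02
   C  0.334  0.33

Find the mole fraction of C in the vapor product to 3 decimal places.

y_C = 0.209

Material balance + equilibrium reduce to Σ zᵢ(Kᵢ−1)/(1+V/F(Kᵢ−1)) = 0.
Check two-phase: ΣzᵢKᵢ = 1.553 > 1 and Σzᵢ/Kᵢ = 1.321 > 1, so g(0) = 0.553 > 0 and g(1) = -0.321 < 0.
Newton–Raphson from V/F = 0.5:
  V/F = 0.500: g = 0.1521, g' = -0.700 → V/F = 0.717
  V/F = 0.717: g = -0.0098, g' = -0.823 → V/F = 0.706
  V/F = 0.706: g = -0.0001, g' = -0.811 → V/F = 0.705
Converged at V/F = 0.705.
Compositions from xᵢ = zᵢ/(1+V/F(Kᵢ−1)), yᵢ = Kᵢxᵢ:
  A: x = 0.168, y = 0.389
  B: x = 0.199, y = 0.402
  C: x = 0.633, y = 0.209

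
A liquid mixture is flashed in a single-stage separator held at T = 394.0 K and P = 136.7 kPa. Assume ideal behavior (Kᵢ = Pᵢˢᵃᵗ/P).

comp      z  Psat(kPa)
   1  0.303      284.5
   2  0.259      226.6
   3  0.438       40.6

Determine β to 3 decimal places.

Raoult's law: Kᵢ = Pᵢˢᵃᵗ/P = Pᵢˢᵃᵗ/136.7.
  K_1 = 284.5/136.7 = 2.08120, K_2 = 226.6/136.7 = 1.65764, K_3 = 40.6/136.7 = 0.29700
Iterate (Newton) starting at β = 0.5:
  β = 0.500: g = -0.1340, g' = -0.727 → β = 0.316
  β = 0.316: g = -0.0105, g' = -0.631 → β = 0.299
Converged at β = 0.299.

β = 0.299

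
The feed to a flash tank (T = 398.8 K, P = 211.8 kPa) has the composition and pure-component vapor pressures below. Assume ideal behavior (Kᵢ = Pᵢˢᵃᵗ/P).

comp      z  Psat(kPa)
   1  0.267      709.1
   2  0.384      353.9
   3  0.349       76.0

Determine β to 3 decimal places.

β = 0.708

Raoult's law: Kᵢ = Pᵢˢᵃᵗ/P = Pᵢˢᵃᵗ/211.8.
  K_1 = 709.1/211.8 = 3.34797, K_2 = 353.9/211.8 = 1.67092, K_3 = 76.0/211.8 = 0.35883
Newton–Raphson from β = 0.5:
  β = 0.500: g = 0.1519, g' = -0.719 → β = 0.711
  β = 0.711: g = -0.0022, g' = -0.771 → β = 0.708
Converged at β = 0.708.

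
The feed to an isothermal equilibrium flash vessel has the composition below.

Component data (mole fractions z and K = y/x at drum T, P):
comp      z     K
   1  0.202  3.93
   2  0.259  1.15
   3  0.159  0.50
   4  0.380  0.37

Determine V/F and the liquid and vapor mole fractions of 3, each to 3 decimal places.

Rachford–Rice: g(V/F) = Σ zᵢ(Kᵢ−1)/(1+V/F(Kᵢ−1)) = 0.
Check two-phase: ΣzᵢKᵢ = 1.312 > 1 and Σzᵢ/Kᵢ = 1.622 > 1, so g(0) = 0.312 > 0 and g(1) = -0.622 < 0.
Newton iteration, V/F⁰ = 0.51:
  V/F = 0.510: g = -0.1861, g' = -0.683 → V/F = 0.237
  V/F = 0.237: g = 0.0148, g' = -0.868 → V/F = 0.255
Converged at V/F = 0.255.
Compositions from xᵢ = zᵢ/(1+V/F(Kᵢ−1)), yᵢ = Kᵢxᵢ:
  1: x = 0.116, y = 0.455
  2: x = 0.249, y = 0.287
  3: x = 0.182, y = 0.091
  4: x = 0.453, y = 0.167

V/F = 0.255, x_3 = 0.182, y_3 = 0.091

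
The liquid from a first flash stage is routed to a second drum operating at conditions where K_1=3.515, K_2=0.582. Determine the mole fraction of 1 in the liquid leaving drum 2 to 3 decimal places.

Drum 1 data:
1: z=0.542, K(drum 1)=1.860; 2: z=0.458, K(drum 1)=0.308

x_1 (drum 2) = 0.143

Drum 1:
Rachford–Rice: g(ψ₁) = Σ zᵢ(Kᵢ−1)/(1+ψ₁(Kᵢ−1)) = 0.
Feasibility: ΣzᵢKᵢ = 1.149, Σzᵢ/Kᵢ = 1.778 — both > 1, two phases present.
Iterate (Newton) starting at ψ₁ = 0.5:
  ψ₁ = 0.500: g = -0.1587, g' = -0.709 → ψ₁ = 0.276
  ψ₁ = 0.276: g = -0.0152, g' = -0.597 → ψ₁ = 0.251
Converged at ψ₁ = 0.251.
Drum-1 compositions:
  1: x = 0.446, y = 0.829
  2: x = 0.554, y = 0.171
Drum-2 feed = drum-1 liquid: z₂ = (0.4459, 0.5541).
Drum 2:
Iterate (Newton) starting at ψ₂ = 0.5:
  ψ₂ = 0.500: g = 0.2039, g' = -0.708 → ψ₂ = 0.788
  ψ₂ = 0.788: g = 0.0307, g' = -0.532 → ψ₂ = 0.846
Converged at ψ₂ = 0.846.
  1: x = 0.143, y = 0.501
  2: x = 0.857, y = 0.499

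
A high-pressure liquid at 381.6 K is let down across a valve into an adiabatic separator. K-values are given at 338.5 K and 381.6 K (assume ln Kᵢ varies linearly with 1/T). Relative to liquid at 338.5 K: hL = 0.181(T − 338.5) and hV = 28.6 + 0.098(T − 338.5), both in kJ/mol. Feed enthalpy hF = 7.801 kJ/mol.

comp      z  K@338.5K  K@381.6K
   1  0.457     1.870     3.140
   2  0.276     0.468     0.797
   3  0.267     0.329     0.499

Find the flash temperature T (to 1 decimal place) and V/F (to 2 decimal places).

Adiabatic flash: solve Rachford–Rice at each trial T, then check hF = ψ·hV(T) + (1−ψ)·hL(T).
  T = 338.5 K: K = (1.870, 0.468, 0.329), RR gives ψ = 0.136, H_out = 3.895 kJ/mol
  T = 381.6 K: K = (3.140, 0.797, 0.499), RR gives ψ = 0.945, H_out = 31.459 kJ/mol
  T = 360.1 K: K = (2.463, 0.621, 0.410), RR gives ψ = 0.559, H_out = 18.904 kJ/mol
  T = 349.3 K: K = (2.155, 0.541, 0.369), RR gives ψ = 0.366, H_out = 12.081 kJ/mol
  T = 343.9 K: K = (2.010, 0.504, 0.349), RR gives ψ = 0.258, H_out = 8.242 kJ/mol
  T = 341.2 K: K = (1.939, 0.486, 0.339), RR gives ψ = 0.199, H_out = 6.146 kJ/mol
  T = 342.5 K: K = (1.973, 0.494, 0.343), RR gives ψ = 0.228, H_out = 7.173 kJ/mol
Linear interpolation between T = 342.5 (H_out = 7.173) and T = 343.9 (H_out = 8.242) on hF = 7.801 gives T ≈ 343.3 K, at which ψ = 0.25.

T = 343.3 K, V/F = 0.25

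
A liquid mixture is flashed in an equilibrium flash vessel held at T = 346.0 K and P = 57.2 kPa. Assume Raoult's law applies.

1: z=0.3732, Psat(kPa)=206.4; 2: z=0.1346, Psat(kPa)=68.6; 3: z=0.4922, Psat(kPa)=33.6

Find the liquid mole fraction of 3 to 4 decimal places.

x_3 = 0.7721

Raoult's law: Kᵢ = Pᵢˢᵃᵗ/P = Pᵢˢᵃᵗ/57.2.
  K_1 = 206.4/57.2 = 3.608392, K_2 = 68.6/57.2 = 1.199301, K_3 = 33.6/57.2 = 0.587413
Newton–Raphson from ψ = 0.4:
  ψ = 0.4000: g = 0.25803, g' = -0.7329 → ψ = 0.7521
  ψ = 0.7521: g = 0.05757, g' = -0.4697 → ψ = 0.8747
  ψ = 0.8747: g = 0.00176, g' = -0.4448 → ψ = 0.8786
Converged at ψ = 0.8786.
Compositions from xᵢ = zᵢ/(1+ψ(Kᵢ−1)), yᵢ = Kᵢxᵢ:
  1: x = 0.1134, y = 0.4091
  2: x = 0.1145, y = 0.1374
  3: x = 0.7721, y = 0.4535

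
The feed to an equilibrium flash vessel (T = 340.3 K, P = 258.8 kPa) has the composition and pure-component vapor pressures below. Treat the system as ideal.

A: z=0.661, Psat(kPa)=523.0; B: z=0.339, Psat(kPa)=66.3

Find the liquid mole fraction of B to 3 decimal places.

Raoult's law: Kᵢ = Pᵢˢᵃᵗ/P = Pᵢˢᵃᵗ/258.8.
  K_A = 523.0/258.8 = 2.02087, K_B = 66.3/258.8 = 0.25618
Binary case is linear: z₁(K₁−1)(1+V/F(K₂−1)) + z₂(K₂−1)(1+V/F(K₁−1)) = 0
⇒ V/F = [z₁(K₁−1)+z₂(K₂−1)] / [−(K₁−1)(K₂−1)] = 0.4226/0.7593 = 0.557
Compositions from xᵢ = zᵢ/(1+V/F(Kᵢ−1)), yᵢ = Kᵢxᵢ:
  A: x = 0.422, y = 0.852
  B: x = 0.578, y = 0.148

x_B = 0.578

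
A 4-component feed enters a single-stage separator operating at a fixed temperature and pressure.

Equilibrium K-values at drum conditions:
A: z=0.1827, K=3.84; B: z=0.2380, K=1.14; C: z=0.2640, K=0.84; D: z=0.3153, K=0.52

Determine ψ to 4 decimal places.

Let ψ = V/F and solve Σ zᵢ(Kᵢ−1)/(1+ψ(Kᵢ−1)) = 0.
g(0) = ΣzᵢKᵢ − 1 = 0.3586 and g(1) = 1 − Σzᵢ/Kᵢ = -0.1770, so a root lies in (0, 1).
Newton–Raphson from ψ = 0.5:
  ψ = 0.5000: g = 0.00050, g' = -0.3894 → ψ = 0.5013
Converged at ψ = 0.5013.

ψ = 0.5013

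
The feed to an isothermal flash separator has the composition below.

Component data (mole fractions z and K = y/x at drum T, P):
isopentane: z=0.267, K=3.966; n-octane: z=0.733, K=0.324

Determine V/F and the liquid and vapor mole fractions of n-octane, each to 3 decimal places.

Material balance + equilibrium reduce to Σ zᵢ(Kᵢ−1)/(1+V/F(Kᵢ−1)) = 0.
g(0) = ΣzᵢKᵢ − 1 = 0.296 and g(1) = 1 − Σzᵢ/Kᵢ = -1.330, so a root lies in (0, 1).
Newton iteration, V/F⁰ = 0.67:
  V/F = 0.670: g = -0.6406, g' = -1.382 → V/F = 0.207
  V/F = 0.207: g = -0.0849, g' = -1.356 → V/F = 0.144
  V/F = 0.144: g = 0.0060, g' = -1.565 → V/F = 0.148
Converged at V/F = 0.148.
Compositions from xᵢ = zᵢ/(1+V/F(Kᵢ−1)), yᵢ = Kᵢxᵢ:
  isopentane: x = 0.186, y = 0.736
  n-octane: x = 0.814, y = 0.264

V/F = 0.148, x_n-octane = 0.814, y_n-octane = 0.264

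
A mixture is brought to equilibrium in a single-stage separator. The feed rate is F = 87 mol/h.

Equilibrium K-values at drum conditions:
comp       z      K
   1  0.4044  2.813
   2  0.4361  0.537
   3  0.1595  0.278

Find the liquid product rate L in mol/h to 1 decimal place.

Material balance + equilibrium reduce to Σ zᵢ(Kᵢ−1)/(1+V/F(Kᵢ−1)) = 0.
Feasibility: ΣzᵢKᵢ = 1.4161, Σzᵢ/Kᵢ = 1.5296 — both > 1, two phases present.
Newton–Raphson from V/F = 0.5:
  V/F = 0.5000: g = -0.05839, g' = -0.7276 → V/F = 0.4198
  V/F = 0.4198: g = 0.00048, g' = -0.7438 → V/F = 0.4204
Converged at V/F = 0.4204.
Then V = V/F·F = 0.4204·87 = 36.6 mol/h and L = F − V = 50.4 mol/h.

L = 50.4 mol/h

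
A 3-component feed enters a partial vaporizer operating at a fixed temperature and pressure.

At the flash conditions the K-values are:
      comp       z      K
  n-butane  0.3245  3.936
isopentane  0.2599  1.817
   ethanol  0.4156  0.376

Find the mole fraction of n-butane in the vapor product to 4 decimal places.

Rachford–Rice: g(V/F) = Σ zᵢ(Kᵢ−1)/(1+V/F(Kᵢ−1)) = 0.
Feasibility: ΣzᵢKᵢ = 1.9057, Σzᵢ/Kᵢ = 1.3308 — both > 1, two phases present.
Newton iteration, V/F⁰ = 0.54:
  V/F = 0.5400: g = 0.12471, g' = -0.8701 → V/F = 0.6833
  V/F = 0.6833: g = 0.00107, g' = -0.8728 → V/F = 0.6846
Converged at V/F = 0.6846.
Compositions from xᵢ = zᵢ/(1+V/F(Kᵢ−1)), yᵢ = Kᵢxᵢ:
  n-butane: x = 0.1078, y = 0.4244
  isopentane: x = 0.1667, y = 0.3029
  ethanol: x = 0.7255, y = 0.2728

y_n-butane = 0.4244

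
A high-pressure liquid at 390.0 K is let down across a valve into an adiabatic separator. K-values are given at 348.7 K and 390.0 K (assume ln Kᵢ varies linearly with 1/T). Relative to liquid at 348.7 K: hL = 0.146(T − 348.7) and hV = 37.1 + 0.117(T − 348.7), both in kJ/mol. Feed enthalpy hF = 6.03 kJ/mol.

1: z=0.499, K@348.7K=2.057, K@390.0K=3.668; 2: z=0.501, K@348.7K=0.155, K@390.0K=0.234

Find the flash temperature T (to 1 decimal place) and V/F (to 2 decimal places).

Adiabatic flash: solve Rachford–Rice at each trial T, then check hF = ψ·hV(T) + (1−ψ)·hL(T).
  T = 348.7 K: K = (2.057, 0.155), RR gives ψ = 0.117, H_out = 4.324 kJ/mol
  T = 390.0 K: K = (3.668, 0.234), RR gives ψ = 0.464, H_out = 22.676 kJ/mol
  T = 369.4 K: K = (2.794, 0.193), RR gives ψ = 0.339, H_out = 15.389 kJ/mol
  T = 359.0 K: K = (2.406, 0.173), RR gives ψ = 0.247, H_out = 10.604 kJ/mol
  T = 353.9 K: K = (2.229, 0.164), RR gives ψ = 0.189, H_out = 7.753 kJ/mol
  T = 351.3 K: K = (2.142, 0.160), RR gives ψ = 0.155, H_out = 6.117 kJ/mol
  T = 350.0 K: K = (2.099, 0.157), RR gives ψ = 0.136, H_out = 5.242 kJ/mol
Linear interpolation between T = 350.0 (H_out = 5.242) and T = 351.3 (H_out = 6.117) on hF = 6.03 gives T ≈ 351.2 K, at which ψ = 0.15.

T = 351.2 K, V/F = 0.15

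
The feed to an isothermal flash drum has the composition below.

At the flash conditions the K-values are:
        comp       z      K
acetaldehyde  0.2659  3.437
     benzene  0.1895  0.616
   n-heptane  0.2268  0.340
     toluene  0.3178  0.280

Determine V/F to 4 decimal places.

Rachford–Rice: g(V/F) = Σ zᵢ(Kᵢ−1)/(1+V/F(Kᵢ−1)) = 0.
g(0) = ΣzᵢKᵢ − 1 = 0.1967 and g(1) = 1 − Σzᵢ/Kᵢ = -1.1871, so a root lies in (0, 1).
Newton–Raphson from V/F = 0.5:
  V/F = 0.5000: g = -0.37891, g' = -0.9860 → V/F = 0.1157
  V/F = 0.1157: g = 0.01766, g' = -1.3034 → V/F = 0.1292
  V/F = 0.1292: g = 0.00028, g' = -1.2626 → V/F = 0.1295
Converged at V/F = 0.1295.

V/F = 0.1295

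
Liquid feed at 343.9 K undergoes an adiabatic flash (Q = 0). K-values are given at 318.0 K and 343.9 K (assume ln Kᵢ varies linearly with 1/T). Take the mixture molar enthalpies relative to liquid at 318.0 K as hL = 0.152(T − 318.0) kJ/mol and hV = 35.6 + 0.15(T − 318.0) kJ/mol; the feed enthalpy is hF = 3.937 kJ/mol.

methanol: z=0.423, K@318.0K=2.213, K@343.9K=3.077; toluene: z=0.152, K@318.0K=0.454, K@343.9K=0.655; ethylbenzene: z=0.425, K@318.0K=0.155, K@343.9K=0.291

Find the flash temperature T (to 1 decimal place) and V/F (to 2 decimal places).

Adiabatic flash: solve Rachford–Rice at each trial T, then check hF = ψ·hV(T) + (1−ψ)·hL(T).
  T = 318.0 K: K = (2.213, 0.454, 0.155), RR gives ψ = 0.075, H_out = 2.684 kJ/mol
  T = 343.9 K: K = (3.077, 0.655, 0.291), RR gives ψ = 0.398, H_out = 18.100 kJ/mol
  T = 330.9 K: K = (2.625, 0.549, 0.215), RR gives ψ = 0.246, H_out = 10.720 kJ/mol
  T = 324.4 K: K = (2.413, 0.500, 0.183), RR gives ψ = 0.165, H_out = 6.854 kJ/mol
  T = 321.2 K: K = (2.312, 0.477, 0.168), RR gives ψ = 0.122, H_out = 4.829 kJ/mol
  T = 319.6 K: K = (2.262, 0.465, 0.162), RR gives ψ = 0.099, H_out = 3.773 kJ/mol
Linear interpolation between T = 319.6 (H_out = 3.773) and T = 321.2 (H_out = 4.829) on hF = 3.937 gives T ≈ 319.8 K, at which ψ = 0.10.

T = 319.8 K, V/F = 0.10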